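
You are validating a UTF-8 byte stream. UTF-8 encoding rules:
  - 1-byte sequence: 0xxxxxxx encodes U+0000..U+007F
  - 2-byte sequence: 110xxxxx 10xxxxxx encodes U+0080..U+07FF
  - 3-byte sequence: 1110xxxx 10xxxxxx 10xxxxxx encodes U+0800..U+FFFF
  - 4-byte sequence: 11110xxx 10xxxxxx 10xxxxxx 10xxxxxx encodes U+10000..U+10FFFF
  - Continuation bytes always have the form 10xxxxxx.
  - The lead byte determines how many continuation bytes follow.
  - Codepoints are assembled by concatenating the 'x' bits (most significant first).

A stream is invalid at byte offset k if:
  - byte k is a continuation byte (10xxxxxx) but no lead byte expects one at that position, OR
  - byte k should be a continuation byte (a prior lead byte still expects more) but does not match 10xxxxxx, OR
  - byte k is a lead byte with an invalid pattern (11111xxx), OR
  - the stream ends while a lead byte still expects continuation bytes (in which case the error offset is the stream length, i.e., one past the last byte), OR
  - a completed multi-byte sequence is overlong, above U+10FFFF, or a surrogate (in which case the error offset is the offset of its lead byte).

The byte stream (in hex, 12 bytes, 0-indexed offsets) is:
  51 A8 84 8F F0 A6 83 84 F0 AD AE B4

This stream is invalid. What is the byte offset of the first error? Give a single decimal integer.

Byte[0]=51: 1-byte ASCII. cp=U+0051
Byte[1]=A8: INVALID lead byte (not 0xxx/110x/1110/11110)

Answer: 1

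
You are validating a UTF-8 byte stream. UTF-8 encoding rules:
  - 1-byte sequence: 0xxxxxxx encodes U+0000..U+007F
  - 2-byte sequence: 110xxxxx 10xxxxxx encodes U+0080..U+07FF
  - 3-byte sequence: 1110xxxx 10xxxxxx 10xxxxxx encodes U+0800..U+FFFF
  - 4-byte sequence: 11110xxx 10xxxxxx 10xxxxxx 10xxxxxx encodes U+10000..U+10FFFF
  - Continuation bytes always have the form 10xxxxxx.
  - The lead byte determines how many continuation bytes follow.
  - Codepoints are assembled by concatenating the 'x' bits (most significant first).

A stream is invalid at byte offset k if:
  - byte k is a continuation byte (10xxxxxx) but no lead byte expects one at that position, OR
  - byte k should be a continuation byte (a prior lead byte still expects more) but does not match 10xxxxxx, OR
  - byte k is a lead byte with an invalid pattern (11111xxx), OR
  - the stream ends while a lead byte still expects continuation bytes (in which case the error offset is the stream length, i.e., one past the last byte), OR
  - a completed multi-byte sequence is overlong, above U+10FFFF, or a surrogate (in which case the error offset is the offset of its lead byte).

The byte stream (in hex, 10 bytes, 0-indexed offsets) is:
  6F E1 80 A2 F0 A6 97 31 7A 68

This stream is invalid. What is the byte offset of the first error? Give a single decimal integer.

Answer: 7

Derivation:
Byte[0]=6F: 1-byte ASCII. cp=U+006F
Byte[1]=E1: 3-byte lead, need 2 cont bytes. acc=0x1
Byte[2]=80: continuation. acc=(acc<<6)|0x00=0x40
Byte[3]=A2: continuation. acc=(acc<<6)|0x22=0x1022
Completed: cp=U+1022 (starts at byte 1)
Byte[4]=F0: 4-byte lead, need 3 cont bytes. acc=0x0
Byte[5]=A6: continuation. acc=(acc<<6)|0x26=0x26
Byte[6]=97: continuation. acc=(acc<<6)|0x17=0x997
Byte[7]=31: expected 10xxxxxx continuation. INVALID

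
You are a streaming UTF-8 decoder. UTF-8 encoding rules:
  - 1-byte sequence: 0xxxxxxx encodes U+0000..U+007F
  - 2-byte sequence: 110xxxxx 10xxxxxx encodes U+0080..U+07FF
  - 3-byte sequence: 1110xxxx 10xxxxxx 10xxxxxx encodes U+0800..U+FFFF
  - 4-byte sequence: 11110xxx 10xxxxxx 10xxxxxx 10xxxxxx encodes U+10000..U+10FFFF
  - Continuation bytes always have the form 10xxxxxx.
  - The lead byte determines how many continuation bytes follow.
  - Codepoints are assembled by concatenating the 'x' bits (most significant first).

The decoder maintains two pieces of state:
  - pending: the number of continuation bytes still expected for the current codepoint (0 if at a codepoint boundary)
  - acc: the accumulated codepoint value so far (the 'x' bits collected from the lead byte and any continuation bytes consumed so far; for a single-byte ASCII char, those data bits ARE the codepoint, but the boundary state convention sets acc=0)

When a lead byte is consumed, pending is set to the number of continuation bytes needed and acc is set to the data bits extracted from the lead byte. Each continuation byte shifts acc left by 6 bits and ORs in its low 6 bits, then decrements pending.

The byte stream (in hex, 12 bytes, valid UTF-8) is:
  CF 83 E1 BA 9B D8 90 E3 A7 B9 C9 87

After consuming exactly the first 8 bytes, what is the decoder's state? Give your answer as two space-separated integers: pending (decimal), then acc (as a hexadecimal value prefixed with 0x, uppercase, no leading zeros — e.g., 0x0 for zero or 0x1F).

Answer: 2 0x3

Derivation:
Byte[0]=CF: 2-byte lead. pending=1, acc=0xF
Byte[1]=83: continuation. acc=(acc<<6)|0x03=0x3C3, pending=0
Byte[2]=E1: 3-byte lead. pending=2, acc=0x1
Byte[3]=BA: continuation. acc=(acc<<6)|0x3A=0x7A, pending=1
Byte[4]=9B: continuation. acc=(acc<<6)|0x1B=0x1E9B, pending=0
Byte[5]=D8: 2-byte lead. pending=1, acc=0x18
Byte[6]=90: continuation. acc=(acc<<6)|0x10=0x610, pending=0
Byte[7]=E3: 3-byte lead. pending=2, acc=0x3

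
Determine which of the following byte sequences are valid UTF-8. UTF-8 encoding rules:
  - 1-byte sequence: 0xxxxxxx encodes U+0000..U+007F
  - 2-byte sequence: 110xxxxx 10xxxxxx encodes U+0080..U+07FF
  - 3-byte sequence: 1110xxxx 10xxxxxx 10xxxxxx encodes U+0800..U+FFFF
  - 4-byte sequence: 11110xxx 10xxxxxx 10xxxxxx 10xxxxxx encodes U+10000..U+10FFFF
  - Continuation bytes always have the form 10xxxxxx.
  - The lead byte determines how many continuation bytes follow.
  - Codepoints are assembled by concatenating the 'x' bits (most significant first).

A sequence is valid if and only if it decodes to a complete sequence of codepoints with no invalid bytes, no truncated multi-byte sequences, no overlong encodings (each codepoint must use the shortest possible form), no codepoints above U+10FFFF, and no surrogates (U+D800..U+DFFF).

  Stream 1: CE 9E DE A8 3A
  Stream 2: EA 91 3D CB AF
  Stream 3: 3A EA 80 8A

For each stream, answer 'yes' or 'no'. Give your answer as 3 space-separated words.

Stream 1: decodes cleanly. VALID
Stream 2: error at byte offset 2. INVALID
Stream 3: decodes cleanly. VALID

Answer: yes no yes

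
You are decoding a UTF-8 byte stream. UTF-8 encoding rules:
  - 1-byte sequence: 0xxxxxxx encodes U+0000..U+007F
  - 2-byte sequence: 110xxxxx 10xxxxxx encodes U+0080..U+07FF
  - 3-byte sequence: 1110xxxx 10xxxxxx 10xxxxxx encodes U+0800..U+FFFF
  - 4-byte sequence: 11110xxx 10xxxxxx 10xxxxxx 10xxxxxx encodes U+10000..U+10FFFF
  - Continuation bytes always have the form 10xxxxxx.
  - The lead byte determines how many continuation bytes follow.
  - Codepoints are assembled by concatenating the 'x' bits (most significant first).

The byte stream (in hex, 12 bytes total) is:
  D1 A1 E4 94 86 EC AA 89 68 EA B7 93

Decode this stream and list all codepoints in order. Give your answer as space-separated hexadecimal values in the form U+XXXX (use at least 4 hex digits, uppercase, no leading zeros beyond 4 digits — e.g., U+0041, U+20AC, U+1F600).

Answer: U+0461 U+4506 U+CA89 U+0068 U+ADD3

Derivation:
Byte[0]=D1: 2-byte lead, need 1 cont bytes. acc=0x11
Byte[1]=A1: continuation. acc=(acc<<6)|0x21=0x461
Completed: cp=U+0461 (starts at byte 0)
Byte[2]=E4: 3-byte lead, need 2 cont bytes. acc=0x4
Byte[3]=94: continuation. acc=(acc<<6)|0x14=0x114
Byte[4]=86: continuation. acc=(acc<<6)|0x06=0x4506
Completed: cp=U+4506 (starts at byte 2)
Byte[5]=EC: 3-byte lead, need 2 cont bytes. acc=0xC
Byte[6]=AA: continuation. acc=(acc<<6)|0x2A=0x32A
Byte[7]=89: continuation. acc=(acc<<6)|0x09=0xCA89
Completed: cp=U+CA89 (starts at byte 5)
Byte[8]=68: 1-byte ASCII. cp=U+0068
Byte[9]=EA: 3-byte lead, need 2 cont bytes. acc=0xA
Byte[10]=B7: continuation. acc=(acc<<6)|0x37=0x2B7
Byte[11]=93: continuation. acc=(acc<<6)|0x13=0xADD3
Completed: cp=U+ADD3 (starts at byte 9)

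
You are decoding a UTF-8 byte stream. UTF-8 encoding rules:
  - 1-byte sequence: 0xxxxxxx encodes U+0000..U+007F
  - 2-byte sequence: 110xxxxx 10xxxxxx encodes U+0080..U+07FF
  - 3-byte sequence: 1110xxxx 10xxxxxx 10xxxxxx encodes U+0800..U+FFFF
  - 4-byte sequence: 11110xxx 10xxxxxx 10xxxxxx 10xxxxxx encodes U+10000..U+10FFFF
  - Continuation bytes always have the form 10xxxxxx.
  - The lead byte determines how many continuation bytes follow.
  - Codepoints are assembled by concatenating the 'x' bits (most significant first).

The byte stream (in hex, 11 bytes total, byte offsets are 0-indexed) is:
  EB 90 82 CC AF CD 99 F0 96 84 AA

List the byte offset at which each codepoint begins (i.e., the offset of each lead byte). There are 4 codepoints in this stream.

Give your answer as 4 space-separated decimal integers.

Answer: 0 3 5 7

Derivation:
Byte[0]=EB: 3-byte lead, need 2 cont bytes. acc=0xB
Byte[1]=90: continuation. acc=(acc<<6)|0x10=0x2D0
Byte[2]=82: continuation. acc=(acc<<6)|0x02=0xB402
Completed: cp=U+B402 (starts at byte 0)
Byte[3]=CC: 2-byte lead, need 1 cont bytes. acc=0xC
Byte[4]=AF: continuation. acc=(acc<<6)|0x2F=0x32F
Completed: cp=U+032F (starts at byte 3)
Byte[5]=CD: 2-byte lead, need 1 cont bytes. acc=0xD
Byte[6]=99: continuation. acc=(acc<<6)|0x19=0x359
Completed: cp=U+0359 (starts at byte 5)
Byte[7]=F0: 4-byte lead, need 3 cont bytes. acc=0x0
Byte[8]=96: continuation. acc=(acc<<6)|0x16=0x16
Byte[9]=84: continuation. acc=(acc<<6)|0x04=0x584
Byte[10]=AA: continuation. acc=(acc<<6)|0x2A=0x1612A
Completed: cp=U+1612A (starts at byte 7)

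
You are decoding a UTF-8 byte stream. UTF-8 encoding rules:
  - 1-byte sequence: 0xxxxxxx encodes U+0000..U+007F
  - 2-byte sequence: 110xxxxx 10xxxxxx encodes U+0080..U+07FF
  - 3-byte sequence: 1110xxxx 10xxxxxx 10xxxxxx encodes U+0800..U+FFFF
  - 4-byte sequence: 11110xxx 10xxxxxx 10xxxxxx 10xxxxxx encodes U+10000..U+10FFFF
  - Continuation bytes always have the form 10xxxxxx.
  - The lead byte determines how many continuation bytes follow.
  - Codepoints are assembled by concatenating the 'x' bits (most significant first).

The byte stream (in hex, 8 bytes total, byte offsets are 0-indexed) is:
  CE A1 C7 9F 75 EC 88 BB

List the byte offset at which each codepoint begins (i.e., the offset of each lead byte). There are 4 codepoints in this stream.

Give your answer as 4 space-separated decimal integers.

Answer: 0 2 4 5

Derivation:
Byte[0]=CE: 2-byte lead, need 1 cont bytes. acc=0xE
Byte[1]=A1: continuation. acc=(acc<<6)|0x21=0x3A1
Completed: cp=U+03A1 (starts at byte 0)
Byte[2]=C7: 2-byte lead, need 1 cont bytes. acc=0x7
Byte[3]=9F: continuation. acc=(acc<<6)|0x1F=0x1DF
Completed: cp=U+01DF (starts at byte 2)
Byte[4]=75: 1-byte ASCII. cp=U+0075
Byte[5]=EC: 3-byte lead, need 2 cont bytes. acc=0xC
Byte[6]=88: continuation. acc=(acc<<6)|0x08=0x308
Byte[7]=BB: continuation. acc=(acc<<6)|0x3B=0xC23B
Completed: cp=U+C23B (starts at byte 5)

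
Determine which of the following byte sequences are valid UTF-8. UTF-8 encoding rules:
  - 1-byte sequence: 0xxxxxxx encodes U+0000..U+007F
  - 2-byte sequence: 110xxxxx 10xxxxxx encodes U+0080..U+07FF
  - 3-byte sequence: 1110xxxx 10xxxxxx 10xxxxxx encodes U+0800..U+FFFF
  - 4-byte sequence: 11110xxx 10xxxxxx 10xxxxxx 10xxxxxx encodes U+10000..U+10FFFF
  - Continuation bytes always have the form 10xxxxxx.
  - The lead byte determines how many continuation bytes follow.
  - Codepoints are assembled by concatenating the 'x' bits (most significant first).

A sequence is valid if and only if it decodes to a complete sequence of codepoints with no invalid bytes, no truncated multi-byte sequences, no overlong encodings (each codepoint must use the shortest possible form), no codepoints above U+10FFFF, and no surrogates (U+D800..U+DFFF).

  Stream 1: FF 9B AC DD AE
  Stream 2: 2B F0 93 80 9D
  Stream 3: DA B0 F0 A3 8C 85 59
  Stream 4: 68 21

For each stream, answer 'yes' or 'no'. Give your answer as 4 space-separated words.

Answer: no yes yes yes

Derivation:
Stream 1: error at byte offset 0. INVALID
Stream 2: decodes cleanly. VALID
Stream 3: decodes cleanly. VALID
Stream 4: decodes cleanly. VALID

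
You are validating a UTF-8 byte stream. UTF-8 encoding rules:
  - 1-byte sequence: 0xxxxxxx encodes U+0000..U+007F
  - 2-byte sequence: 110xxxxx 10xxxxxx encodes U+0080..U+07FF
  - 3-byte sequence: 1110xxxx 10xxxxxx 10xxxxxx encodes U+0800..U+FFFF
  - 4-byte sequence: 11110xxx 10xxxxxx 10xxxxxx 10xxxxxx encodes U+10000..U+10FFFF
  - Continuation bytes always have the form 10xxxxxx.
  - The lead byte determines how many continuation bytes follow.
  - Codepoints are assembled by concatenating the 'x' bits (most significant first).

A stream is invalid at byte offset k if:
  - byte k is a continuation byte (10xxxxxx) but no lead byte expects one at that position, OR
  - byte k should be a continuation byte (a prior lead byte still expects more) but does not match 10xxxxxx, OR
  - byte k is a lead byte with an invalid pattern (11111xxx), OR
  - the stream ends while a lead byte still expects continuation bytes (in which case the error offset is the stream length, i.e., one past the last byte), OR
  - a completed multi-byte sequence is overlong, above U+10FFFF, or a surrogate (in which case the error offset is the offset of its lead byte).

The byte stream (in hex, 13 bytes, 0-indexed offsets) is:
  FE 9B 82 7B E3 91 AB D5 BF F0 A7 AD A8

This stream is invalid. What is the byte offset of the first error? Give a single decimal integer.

Answer: 0

Derivation:
Byte[0]=FE: INVALID lead byte (not 0xxx/110x/1110/11110)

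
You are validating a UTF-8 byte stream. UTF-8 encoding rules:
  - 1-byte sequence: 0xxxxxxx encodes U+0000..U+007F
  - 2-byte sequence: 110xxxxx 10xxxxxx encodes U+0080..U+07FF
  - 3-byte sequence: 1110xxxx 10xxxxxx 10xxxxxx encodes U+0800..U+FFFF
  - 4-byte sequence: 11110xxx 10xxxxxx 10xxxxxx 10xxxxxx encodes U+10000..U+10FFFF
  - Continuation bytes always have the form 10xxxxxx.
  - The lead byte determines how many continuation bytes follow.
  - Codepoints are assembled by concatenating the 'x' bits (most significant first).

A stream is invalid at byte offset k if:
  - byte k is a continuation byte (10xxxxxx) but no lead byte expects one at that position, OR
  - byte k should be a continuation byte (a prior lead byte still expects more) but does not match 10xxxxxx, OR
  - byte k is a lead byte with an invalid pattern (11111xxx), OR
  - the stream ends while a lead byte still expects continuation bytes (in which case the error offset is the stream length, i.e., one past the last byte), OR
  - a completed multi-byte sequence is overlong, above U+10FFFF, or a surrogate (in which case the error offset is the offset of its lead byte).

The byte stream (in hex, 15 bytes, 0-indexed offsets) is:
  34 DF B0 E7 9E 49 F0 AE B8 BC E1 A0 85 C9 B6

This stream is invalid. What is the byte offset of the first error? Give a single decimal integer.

Answer: 5

Derivation:
Byte[0]=34: 1-byte ASCII. cp=U+0034
Byte[1]=DF: 2-byte lead, need 1 cont bytes. acc=0x1F
Byte[2]=B0: continuation. acc=(acc<<6)|0x30=0x7F0
Completed: cp=U+07F0 (starts at byte 1)
Byte[3]=E7: 3-byte lead, need 2 cont bytes. acc=0x7
Byte[4]=9E: continuation. acc=(acc<<6)|0x1E=0x1DE
Byte[5]=49: expected 10xxxxxx continuation. INVALID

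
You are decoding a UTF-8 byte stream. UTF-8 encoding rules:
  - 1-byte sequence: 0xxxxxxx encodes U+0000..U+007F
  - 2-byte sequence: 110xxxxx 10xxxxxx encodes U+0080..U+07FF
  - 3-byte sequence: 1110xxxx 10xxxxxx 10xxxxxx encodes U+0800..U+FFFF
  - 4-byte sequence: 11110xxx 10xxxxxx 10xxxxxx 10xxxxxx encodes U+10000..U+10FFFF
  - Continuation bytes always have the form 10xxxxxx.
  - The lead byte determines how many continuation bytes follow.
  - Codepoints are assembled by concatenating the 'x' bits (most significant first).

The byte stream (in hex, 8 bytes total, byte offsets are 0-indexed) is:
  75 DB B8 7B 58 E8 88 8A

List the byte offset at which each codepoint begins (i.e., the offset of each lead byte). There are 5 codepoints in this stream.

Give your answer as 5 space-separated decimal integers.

Answer: 0 1 3 4 5

Derivation:
Byte[0]=75: 1-byte ASCII. cp=U+0075
Byte[1]=DB: 2-byte lead, need 1 cont bytes. acc=0x1B
Byte[2]=B8: continuation. acc=(acc<<6)|0x38=0x6F8
Completed: cp=U+06F8 (starts at byte 1)
Byte[3]=7B: 1-byte ASCII. cp=U+007B
Byte[4]=58: 1-byte ASCII. cp=U+0058
Byte[5]=E8: 3-byte lead, need 2 cont bytes. acc=0x8
Byte[6]=88: continuation. acc=(acc<<6)|0x08=0x208
Byte[7]=8A: continuation. acc=(acc<<6)|0x0A=0x820A
Completed: cp=U+820A (starts at byte 5)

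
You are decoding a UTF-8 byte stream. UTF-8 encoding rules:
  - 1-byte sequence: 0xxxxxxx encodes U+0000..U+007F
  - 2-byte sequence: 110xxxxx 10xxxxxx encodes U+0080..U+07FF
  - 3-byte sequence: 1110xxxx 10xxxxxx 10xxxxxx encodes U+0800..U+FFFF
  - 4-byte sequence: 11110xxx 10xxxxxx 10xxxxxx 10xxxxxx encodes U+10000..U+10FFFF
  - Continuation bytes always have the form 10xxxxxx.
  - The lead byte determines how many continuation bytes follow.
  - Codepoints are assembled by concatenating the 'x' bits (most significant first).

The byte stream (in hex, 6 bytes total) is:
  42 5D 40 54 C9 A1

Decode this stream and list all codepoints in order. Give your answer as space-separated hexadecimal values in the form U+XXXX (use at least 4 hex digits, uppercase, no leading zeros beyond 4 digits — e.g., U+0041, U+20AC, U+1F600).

Answer: U+0042 U+005D U+0040 U+0054 U+0261

Derivation:
Byte[0]=42: 1-byte ASCII. cp=U+0042
Byte[1]=5D: 1-byte ASCII. cp=U+005D
Byte[2]=40: 1-byte ASCII. cp=U+0040
Byte[3]=54: 1-byte ASCII. cp=U+0054
Byte[4]=C9: 2-byte lead, need 1 cont bytes. acc=0x9
Byte[5]=A1: continuation. acc=(acc<<6)|0x21=0x261
Completed: cp=U+0261 (starts at byte 4)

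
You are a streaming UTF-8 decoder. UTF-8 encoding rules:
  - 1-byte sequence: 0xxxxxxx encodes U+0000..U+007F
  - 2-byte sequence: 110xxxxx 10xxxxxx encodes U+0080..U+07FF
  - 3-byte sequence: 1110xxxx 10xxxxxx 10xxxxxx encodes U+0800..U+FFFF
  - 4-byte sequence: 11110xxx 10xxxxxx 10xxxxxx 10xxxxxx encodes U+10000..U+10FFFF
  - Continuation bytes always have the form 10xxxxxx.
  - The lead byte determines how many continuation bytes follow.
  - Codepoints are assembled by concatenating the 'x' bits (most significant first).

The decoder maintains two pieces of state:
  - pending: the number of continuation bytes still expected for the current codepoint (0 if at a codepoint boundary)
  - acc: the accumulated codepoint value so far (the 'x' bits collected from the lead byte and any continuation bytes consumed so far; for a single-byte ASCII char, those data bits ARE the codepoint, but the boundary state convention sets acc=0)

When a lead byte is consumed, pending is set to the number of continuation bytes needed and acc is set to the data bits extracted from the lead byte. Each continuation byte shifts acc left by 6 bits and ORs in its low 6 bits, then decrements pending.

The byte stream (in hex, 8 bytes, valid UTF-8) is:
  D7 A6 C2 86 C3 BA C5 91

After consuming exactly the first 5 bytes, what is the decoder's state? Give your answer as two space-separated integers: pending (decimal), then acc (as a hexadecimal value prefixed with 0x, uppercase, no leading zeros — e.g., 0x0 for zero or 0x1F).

Byte[0]=D7: 2-byte lead. pending=1, acc=0x17
Byte[1]=A6: continuation. acc=(acc<<6)|0x26=0x5E6, pending=0
Byte[2]=C2: 2-byte lead. pending=1, acc=0x2
Byte[3]=86: continuation. acc=(acc<<6)|0x06=0x86, pending=0
Byte[4]=C3: 2-byte lead. pending=1, acc=0x3

Answer: 1 0x3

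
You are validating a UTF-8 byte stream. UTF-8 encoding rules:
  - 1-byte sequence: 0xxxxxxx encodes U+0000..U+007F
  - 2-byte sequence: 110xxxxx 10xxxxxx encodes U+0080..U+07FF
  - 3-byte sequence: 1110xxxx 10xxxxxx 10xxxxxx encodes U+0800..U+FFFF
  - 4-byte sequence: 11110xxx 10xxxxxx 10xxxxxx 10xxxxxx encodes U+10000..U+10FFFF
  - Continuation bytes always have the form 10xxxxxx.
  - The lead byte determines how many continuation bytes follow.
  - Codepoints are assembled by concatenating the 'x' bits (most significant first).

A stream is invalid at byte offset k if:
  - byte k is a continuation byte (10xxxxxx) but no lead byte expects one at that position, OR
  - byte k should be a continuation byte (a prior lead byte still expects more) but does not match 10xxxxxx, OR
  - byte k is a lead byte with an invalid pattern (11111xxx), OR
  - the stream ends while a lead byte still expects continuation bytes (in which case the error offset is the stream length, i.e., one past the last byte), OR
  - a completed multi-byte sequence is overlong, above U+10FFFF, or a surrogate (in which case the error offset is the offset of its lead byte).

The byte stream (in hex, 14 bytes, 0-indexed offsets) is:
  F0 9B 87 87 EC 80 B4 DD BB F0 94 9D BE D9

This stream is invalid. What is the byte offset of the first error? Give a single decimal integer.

Byte[0]=F0: 4-byte lead, need 3 cont bytes. acc=0x0
Byte[1]=9B: continuation. acc=(acc<<6)|0x1B=0x1B
Byte[2]=87: continuation. acc=(acc<<6)|0x07=0x6C7
Byte[3]=87: continuation. acc=(acc<<6)|0x07=0x1B1C7
Completed: cp=U+1B1C7 (starts at byte 0)
Byte[4]=EC: 3-byte lead, need 2 cont bytes. acc=0xC
Byte[5]=80: continuation. acc=(acc<<6)|0x00=0x300
Byte[6]=B4: continuation. acc=(acc<<6)|0x34=0xC034
Completed: cp=U+C034 (starts at byte 4)
Byte[7]=DD: 2-byte lead, need 1 cont bytes. acc=0x1D
Byte[8]=BB: continuation. acc=(acc<<6)|0x3B=0x77B
Completed: cp=U+077B (starts at byte 7)
Byte[9]=F0: 4-byte lead, need 3 cont bytes. acc=0x0
Byte[10]=94: continuation. acc=(acc<<6)|0x14=0x14
Byte[11]=9D: continuation. acc=(acc<<6)|0x1D=0x51D
Byte[12]=BE: continuation. acc=(acc<<6)|0x3E=0x1477E
Completed: cp=U+1477E (starts at byte 9)
Byte[13]=D9: 2-byte lead, need 1 cont bytes. acc=0x19
Byte[14]: stream ended, expected continuation. INVALID

Answer: 14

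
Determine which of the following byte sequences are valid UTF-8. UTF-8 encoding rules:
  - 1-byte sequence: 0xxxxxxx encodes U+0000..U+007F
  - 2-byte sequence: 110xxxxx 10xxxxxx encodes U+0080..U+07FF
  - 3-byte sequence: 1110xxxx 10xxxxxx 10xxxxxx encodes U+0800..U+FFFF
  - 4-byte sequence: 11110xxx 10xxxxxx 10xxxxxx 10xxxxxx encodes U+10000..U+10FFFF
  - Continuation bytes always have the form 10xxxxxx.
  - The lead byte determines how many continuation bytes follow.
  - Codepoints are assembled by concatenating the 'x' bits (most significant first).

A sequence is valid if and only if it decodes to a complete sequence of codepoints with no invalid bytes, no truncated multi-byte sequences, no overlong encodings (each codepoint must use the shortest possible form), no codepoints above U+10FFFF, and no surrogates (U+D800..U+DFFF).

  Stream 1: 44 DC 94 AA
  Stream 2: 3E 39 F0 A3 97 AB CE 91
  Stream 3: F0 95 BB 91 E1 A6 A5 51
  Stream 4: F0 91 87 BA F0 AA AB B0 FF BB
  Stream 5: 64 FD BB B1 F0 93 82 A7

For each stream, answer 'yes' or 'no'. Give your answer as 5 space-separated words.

Answer: no yes yes no no

Derivation:
Stream 1: error at byte offset 3. INVALID
Stream 2: decodes cleanly. VALID
Stream 3: decodes cleanly. VALID
Stream 4: error at byte offset 8. INVALID
Stream 5: error at byte offset 1. INVALID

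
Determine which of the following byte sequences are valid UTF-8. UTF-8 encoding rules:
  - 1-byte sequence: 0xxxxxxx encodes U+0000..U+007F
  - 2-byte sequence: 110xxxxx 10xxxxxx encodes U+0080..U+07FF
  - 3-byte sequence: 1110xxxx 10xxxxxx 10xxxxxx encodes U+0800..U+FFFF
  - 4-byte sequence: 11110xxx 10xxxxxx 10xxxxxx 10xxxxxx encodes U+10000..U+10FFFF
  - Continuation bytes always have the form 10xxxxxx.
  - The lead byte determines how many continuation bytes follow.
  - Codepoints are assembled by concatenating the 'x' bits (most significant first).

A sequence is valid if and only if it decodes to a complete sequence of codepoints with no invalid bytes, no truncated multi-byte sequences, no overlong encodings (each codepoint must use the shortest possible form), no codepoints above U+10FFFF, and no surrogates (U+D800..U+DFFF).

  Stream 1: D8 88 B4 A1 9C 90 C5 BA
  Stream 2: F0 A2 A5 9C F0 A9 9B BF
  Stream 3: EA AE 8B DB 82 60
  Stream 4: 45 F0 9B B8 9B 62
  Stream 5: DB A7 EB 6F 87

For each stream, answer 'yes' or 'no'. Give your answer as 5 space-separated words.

Answer: no yes yes yes no

Derivation:
Stream 1: error at byte offset 2. INVALID
Stream 2: decodes cleanly. VALID
Stream 3: decodes cleanly. VALID
Stream 4: decodes cleanly. VALID
Stream 5: error at byte offset 3. INVALID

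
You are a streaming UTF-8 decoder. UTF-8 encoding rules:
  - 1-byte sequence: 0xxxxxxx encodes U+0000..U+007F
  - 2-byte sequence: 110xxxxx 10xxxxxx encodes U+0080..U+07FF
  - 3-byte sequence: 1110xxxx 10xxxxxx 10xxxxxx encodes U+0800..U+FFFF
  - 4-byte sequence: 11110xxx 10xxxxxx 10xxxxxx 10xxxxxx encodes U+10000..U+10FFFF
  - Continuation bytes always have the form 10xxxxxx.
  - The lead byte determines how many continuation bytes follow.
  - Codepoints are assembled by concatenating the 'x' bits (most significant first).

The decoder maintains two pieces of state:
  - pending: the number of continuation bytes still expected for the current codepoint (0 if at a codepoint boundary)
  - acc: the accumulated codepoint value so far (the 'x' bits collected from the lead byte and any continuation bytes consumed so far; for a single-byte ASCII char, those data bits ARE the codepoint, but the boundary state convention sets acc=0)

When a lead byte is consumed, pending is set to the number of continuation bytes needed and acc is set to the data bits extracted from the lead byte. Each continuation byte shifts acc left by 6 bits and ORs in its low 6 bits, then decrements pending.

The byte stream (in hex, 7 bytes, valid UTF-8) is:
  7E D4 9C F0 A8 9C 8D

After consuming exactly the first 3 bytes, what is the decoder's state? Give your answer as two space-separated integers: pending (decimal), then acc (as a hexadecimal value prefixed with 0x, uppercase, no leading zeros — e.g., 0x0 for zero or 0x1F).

Answer: 0 0x51C

Derivation:
Byte[0]=7E: 1-byte. pending=0, acc=0x0
Byte[1]=D4: 2-byte lead. pending=1, acc=0x14
Byte[2]=9C: continuation. acc=(acc<<6)|0x1C=0x51C, pending=0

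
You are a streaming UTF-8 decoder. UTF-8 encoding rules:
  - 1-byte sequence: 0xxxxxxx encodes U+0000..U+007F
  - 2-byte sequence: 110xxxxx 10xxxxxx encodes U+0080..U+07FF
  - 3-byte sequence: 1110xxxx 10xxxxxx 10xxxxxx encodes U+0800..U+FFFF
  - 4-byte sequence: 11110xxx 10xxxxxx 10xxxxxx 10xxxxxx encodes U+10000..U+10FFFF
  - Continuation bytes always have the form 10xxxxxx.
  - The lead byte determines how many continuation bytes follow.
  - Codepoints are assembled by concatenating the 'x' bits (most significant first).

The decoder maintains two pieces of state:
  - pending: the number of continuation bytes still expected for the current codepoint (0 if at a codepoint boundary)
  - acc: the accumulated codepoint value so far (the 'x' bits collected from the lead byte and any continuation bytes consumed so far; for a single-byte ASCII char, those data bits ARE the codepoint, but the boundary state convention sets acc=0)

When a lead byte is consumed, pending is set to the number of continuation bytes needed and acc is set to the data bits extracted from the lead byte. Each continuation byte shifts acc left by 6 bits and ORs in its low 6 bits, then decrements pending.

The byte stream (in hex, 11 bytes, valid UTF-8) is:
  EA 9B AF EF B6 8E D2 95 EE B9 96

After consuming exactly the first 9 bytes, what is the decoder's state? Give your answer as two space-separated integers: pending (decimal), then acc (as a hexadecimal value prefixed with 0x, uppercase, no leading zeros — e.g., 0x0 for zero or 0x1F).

Answer: 2 0xE

Derivation:
Byte[0]=EA: 3-byte lead. pending=2, acc=0xA
Byte[1]=9B: continuation. acc=(acc<<6)|0x1B=0x29B, pending=1
Byte[2]=AF: continuation. acc=(acc<<6)|0x2F=0xA6EF, pending=0
Byte[3]=EF: 3-byte lead. pending=2, acc=0xF
Byte[4]=B6: continuation. acc=(acc<<6)|0x36=0x3F6, pending=1
Byte[5]=8E: continuation. acc=(acc<<6)|0x0E=0xFD8E, pending=0
Byte[6]=D2: 2-byte lead. pending=1, acc=0x12
Byte[7]=95: continuation. acc=(acc<<6)|0x15=0x495, pending=0
Byte[8]=EE: 3-byte lead. pending=2, acc=0xE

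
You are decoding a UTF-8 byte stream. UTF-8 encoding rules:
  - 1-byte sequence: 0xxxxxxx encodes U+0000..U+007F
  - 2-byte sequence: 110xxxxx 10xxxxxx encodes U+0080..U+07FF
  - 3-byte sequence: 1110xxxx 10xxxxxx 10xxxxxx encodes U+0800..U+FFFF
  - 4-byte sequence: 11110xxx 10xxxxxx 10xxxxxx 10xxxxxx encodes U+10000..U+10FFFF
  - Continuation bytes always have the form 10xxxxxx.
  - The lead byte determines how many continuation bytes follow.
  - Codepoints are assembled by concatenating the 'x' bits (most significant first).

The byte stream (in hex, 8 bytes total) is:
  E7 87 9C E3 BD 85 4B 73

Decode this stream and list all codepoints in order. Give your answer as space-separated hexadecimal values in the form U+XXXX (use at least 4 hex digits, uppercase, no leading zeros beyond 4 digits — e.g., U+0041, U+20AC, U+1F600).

Byte[0]=E7: 3-byte lead, need 2 cont bytes. acc=0x7
Byte[1]=87: continuation. acc=(acc<<6)|0x07=0x1C7
Byte[2]=9C: continuation. acc=(acc<<6)|0x1C=0x71DC
Completed: cp=U+71DC (starts at byte 0)
Byte[3]=E3: 3-byte lead, need 2 cont bytes. acc=0x3
Byte[4]=BD: continuation. acc=(acc<<6)|0x3D=0xFD
Byte[5]=85: continuation. acc=(acc<<6)|0x05=0x3F45
Completed: cp=U+3F45 (starts at byte 3)
Byte[6]=4B: 1-byte ASCII. cp=U+004B
Byte[7]=73: 1-byte ASCII. cp=U+0073

Answer: U+71DC U+3F45 U+004B U+0073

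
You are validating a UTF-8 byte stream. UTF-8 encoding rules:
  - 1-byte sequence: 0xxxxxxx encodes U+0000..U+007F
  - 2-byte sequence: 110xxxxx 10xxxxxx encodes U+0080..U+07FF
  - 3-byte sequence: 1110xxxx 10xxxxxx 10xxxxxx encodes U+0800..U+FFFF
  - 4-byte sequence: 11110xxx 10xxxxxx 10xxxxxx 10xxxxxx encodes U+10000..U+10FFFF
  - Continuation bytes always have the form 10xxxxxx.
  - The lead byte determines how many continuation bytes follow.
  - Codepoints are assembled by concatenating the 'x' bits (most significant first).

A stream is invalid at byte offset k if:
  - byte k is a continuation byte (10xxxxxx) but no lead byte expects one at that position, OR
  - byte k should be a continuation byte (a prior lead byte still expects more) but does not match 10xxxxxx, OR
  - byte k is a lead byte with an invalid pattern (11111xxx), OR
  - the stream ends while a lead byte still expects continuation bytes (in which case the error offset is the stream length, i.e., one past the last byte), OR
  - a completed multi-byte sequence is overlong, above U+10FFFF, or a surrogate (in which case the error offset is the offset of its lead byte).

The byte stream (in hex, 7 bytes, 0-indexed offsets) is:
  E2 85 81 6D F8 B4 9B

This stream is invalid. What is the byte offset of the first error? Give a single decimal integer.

Answer: 4

Derivation:
Byte[0]=E2: 3-byte lead, need 2 cont bytes. acc=0x2
Byte[1]=85: continuation. acc=(acc<<6)|0x05=0x85
Byte[2]=81: continuation. acc=(acc<<6)|0x01=0x2141
Completed: cp=U+2141 (starts at byte 0)
Byte[3]=6D: 1-byte ASCII. cp=U+006D
Byte[4]=F8: INVALID lead byte (not 0xxx/110x/1110/11110)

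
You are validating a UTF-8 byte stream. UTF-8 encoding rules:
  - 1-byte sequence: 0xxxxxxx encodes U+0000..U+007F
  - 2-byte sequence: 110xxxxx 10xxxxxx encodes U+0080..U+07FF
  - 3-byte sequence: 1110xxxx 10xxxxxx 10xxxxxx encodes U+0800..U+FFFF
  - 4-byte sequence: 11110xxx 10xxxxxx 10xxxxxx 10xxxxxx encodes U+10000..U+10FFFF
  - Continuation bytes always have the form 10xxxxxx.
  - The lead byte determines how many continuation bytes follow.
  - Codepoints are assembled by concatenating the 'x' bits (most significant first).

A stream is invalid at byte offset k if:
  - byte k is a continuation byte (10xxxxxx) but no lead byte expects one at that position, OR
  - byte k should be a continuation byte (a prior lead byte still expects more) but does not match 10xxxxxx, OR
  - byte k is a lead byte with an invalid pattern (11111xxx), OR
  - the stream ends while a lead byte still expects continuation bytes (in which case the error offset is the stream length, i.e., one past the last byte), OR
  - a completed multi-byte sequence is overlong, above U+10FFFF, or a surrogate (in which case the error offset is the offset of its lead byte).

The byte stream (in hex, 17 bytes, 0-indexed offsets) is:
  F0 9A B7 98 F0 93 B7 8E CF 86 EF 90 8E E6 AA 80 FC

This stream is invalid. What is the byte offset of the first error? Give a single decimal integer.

Answer: 16

Derivation:
Byte[0]=F0: 4-byte lead, need 3 cont bytes. acc=0x0
Byte[1]=9A: continuation. acc=(acc<<6)|0x1A=0x1A
Byte[2]=B7: continuation. acc=(acc<<6)|0x37=0x6B7
Byte[3]=98: continuation. acc=(acc<<6)|0x18=0x1ADD8
Completed: cp=U+1ADD8 (starts at byte 0)
Byte[4]=F0: 4-byte lead, need 3 cont bytes. acc=0x0
Byte[5]=93: continuation. acc=(acc<<6)|0x13=0x13
Byte[6]=B7: continuation. acc=(acc<<6)|0x37=0x4F7
Byte[7]=8E: continuation. acc=(acc<<6)|0x0E=0x13DCE
Completed: cp=U+13DCE (starts at byte 4)
Byte[8]=CF: 2-byte lead, need 1 cont bytes. acc=0xF
Byte[9]=86: continuation. acc=(acc<<6)|0x06=0x3C6
Completed: cp=U+03C6 (starts at byte 8)
Byte[10]=EF: 3-byte lead, need 2 cont bytes. acc=0xF
Byte[11]=90: continuation. acc=(acc<<6)|0x10=0x3D0
Byte[12]=8E: continuation. acc=(acc<<6)|0x0E=0xF40E
Completed: cp=U+F40E (starts at byte 10)
Byte[13]=E6: 3-byte lead, need 2 cont bytes. acc=0x6
Byte[14]=AA: continuation. acc=(acc<<6)|0x2A=0x1AA
Byte[15]=80: continuation. acc=(acc<<6)|0x00=0x6A80
Completed: cp=U+6A80 (starts at byte 13)
Byte[16]=FC: INVALID lead byte (not 0xxx/110x/1110/11110)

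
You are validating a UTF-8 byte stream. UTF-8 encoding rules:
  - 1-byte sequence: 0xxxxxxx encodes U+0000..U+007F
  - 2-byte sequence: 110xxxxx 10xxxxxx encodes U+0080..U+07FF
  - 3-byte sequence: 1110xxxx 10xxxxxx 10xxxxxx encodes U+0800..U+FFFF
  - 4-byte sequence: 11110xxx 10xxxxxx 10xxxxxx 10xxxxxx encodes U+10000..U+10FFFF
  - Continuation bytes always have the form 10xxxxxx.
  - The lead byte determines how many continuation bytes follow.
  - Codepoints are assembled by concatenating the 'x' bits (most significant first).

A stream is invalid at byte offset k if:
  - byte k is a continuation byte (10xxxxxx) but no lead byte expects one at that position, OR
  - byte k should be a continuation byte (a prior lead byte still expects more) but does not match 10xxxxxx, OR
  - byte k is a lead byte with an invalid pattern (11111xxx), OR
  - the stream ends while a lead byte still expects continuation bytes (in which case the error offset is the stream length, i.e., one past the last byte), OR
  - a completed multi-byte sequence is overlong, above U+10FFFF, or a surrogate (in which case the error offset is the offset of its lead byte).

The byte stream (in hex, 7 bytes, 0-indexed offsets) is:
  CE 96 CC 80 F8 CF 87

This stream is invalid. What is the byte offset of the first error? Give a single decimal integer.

Answer: 4

Derivation:
Byte[0]=CE: 2-byte lead, need 1 cont bytes. acc=0xE
Byte[1]=96: continuation. acc=(acc<<6)|0x16=0x396
Completed: cp=U+0396 (starts at byte 0)
Byte[2]=CC: 2-byte lead, need 1 cont bytes. acc=0xC
Byte[3]=80: continuation. acc=(acc<<6)|0x00=0x300
Completed: cp=U+0300 (starts at byte 2)
Byte[4]=F8: INVALID lead byte (not 0xxx/110x/1110/11110)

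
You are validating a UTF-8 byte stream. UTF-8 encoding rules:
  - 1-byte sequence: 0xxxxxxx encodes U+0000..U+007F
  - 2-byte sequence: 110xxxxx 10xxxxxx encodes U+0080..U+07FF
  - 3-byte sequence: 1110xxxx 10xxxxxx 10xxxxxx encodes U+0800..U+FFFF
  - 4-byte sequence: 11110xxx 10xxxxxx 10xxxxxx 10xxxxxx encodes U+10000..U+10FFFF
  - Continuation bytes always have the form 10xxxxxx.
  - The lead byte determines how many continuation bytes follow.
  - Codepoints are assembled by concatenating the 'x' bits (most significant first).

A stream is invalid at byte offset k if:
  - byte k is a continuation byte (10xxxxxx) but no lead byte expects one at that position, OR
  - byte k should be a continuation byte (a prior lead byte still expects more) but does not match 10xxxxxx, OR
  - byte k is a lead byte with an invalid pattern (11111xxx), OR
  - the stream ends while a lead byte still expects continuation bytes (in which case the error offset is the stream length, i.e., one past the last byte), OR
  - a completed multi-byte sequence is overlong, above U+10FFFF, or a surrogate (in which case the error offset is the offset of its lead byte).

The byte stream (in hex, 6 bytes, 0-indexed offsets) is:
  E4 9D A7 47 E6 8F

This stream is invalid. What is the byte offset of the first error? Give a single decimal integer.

Answer: 6

Derivation:
Byte[0]=E4: 3-byte lead, need 2 cont bytes. acc=0x4
Byte[1]=9D: continuation. acc=(acc<<6)|0x1D=0x11D
Byte[2]=A7: continuation. acc=(acc<<6)|0x27=0x4767
Completed: cp=U+4767 (starts at byte 0)
Byte[3]=47: 1-byte ASCII. cp=U+0047
Byte[4]=E6: 3-byte lead, need 2 cont bytes. acc=0x6
Byte[5]=8F: continuation. acc=(acc<<6)|0x0F=0x18F
Byte[6]: stream ended, expected continuation. INVALID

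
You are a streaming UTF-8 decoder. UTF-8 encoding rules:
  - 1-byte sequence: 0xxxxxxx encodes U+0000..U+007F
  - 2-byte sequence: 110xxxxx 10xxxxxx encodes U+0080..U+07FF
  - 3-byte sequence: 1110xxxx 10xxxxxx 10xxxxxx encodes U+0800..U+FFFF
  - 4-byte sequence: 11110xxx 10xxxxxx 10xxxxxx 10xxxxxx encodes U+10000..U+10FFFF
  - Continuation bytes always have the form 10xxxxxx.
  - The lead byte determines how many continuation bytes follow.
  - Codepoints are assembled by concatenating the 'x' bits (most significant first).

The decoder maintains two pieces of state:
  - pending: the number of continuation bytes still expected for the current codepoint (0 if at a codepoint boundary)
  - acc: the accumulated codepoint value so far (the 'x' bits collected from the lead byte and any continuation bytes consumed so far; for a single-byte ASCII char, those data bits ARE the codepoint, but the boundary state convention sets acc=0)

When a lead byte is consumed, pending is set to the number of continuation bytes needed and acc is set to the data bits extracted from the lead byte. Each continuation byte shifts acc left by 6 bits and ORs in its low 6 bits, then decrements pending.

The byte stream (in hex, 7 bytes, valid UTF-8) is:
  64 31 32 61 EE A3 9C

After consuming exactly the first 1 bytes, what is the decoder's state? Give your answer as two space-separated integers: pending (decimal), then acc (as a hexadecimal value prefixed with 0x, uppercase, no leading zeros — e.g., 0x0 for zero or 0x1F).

Byte[0]=64: 1-byte. pending=0, acc=0x0

Answer: 0 0x0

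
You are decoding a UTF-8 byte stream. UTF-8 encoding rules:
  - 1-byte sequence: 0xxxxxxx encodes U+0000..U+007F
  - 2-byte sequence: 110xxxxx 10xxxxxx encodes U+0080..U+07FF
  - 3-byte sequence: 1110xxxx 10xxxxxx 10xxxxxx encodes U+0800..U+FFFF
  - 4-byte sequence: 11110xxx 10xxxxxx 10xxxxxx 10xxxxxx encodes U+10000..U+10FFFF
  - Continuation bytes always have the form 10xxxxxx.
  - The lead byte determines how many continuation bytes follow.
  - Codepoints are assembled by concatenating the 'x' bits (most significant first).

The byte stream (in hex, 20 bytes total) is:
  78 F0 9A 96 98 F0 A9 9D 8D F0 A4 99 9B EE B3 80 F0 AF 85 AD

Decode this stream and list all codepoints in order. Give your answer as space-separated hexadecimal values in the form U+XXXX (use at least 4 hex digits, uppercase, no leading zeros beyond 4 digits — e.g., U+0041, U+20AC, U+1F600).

Answer: U+0078 U+1A598 U+2974D U+2465B U+ECC0 U+2F16D

Derivation:
Byte[0]=78: 1-byte ASCII. cp=U+0078
Byte[1]=F0: 4-byte lead, need 3 cont bytes. acc=0x0
Byte[2]=9A: continuation. acc=(acc<<6)|0x1A=0x1A
Byte[3]=96: continuation. acc=(acc<<6)|0x16=0x696
Byte[4]=98: continuation. acc=(acc<<6)|0x18=0x1A598
Completed: cp=U+1A598 (starts at byte 1)
Byte[5]=F0: 4-byte lead, need 3 cont bytes. acc=0x0
Byte[6]=A9: continuation. acc=(acc<<6)|0x29=0x29
Byte[7]=9D: continuation. acc=(acc<<6)|0x1D=0xA5D
Byte[8]=8D: continuation. acc=(acc<<6)|0x0D=0x2974D
Completed: cp=U+2974D (starts at byte 5)
Byte[9]=F0: 4-byte lead, need 3 cont bytes. acc=0x0
Byte[10]=A4: continuation. acc=(acc<<6)|0x24=0x24
Byte[11]=99: continuation. acc=(acc<<6)|0x19=0x919
Byte[12]=9B: continuation. acc=(acc<<6)|0x1B=0x2465B
Completed: cp=U+2465B (starts at byte 9)
Byte[13]=EE: 3-byte lead, need 2 cont bytes. acc=0xE
Byte[14]=B3: continuation. acc=(acc<<6)|0x33=0x3B3
Byte[15]=80: continuation. acc=(acc<<6)|0x00=0xECC0
Completed: cp=U+ECC0 (starts at byte 13)
Byte[16]=F0: 4-byte lead, need 3 cont bytes. acc=0x0
Byte[17]=AF: continuation. acc=(acc<<6)|0x2F=0x2F
Byte[18]=85: continuation. acc=(acc<<6)|0x05=0xBC5
Byte[19]=AD: continuation. acc=(acc<<6)|0x2D=0x2F16D
Completed: cp=U+2F16D (starts at byte 16)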